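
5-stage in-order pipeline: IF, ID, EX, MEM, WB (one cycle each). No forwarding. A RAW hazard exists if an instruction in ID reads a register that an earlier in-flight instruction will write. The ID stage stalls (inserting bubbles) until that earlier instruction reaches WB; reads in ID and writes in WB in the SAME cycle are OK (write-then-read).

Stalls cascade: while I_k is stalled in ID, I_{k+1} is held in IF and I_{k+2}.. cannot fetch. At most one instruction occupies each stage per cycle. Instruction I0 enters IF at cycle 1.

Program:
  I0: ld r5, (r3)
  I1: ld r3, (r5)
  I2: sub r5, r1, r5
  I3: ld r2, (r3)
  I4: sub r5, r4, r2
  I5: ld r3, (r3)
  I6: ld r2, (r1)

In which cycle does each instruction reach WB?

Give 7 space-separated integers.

I0 ld r5 <- r3: IF@1 ID@2 stall=0 (-) EX@3 MEM@4 WB@5
I1 ld r3 <- r5: IF@2 ID@3 stall=2 (RAW on I0.r5 (WB@5)) EX@6 MEM@7 WB@8
I2 sub r5 <- r1,r5: IF@3 ID@6 stall=0 (-) EX@7 MEM@8 WB@9
I3 ld r2 <- r3: IF@6 ID@7 stall=1 (RAW on I1.r3 (WB@8)) EX@9 MEM@10 WB@11
I4 sub r5 <- r4,r2: IF@7 ID@9 stall=2 (RAW on I3.r2 (WB@11)) EX@12 MEM@13 WB@14
I5 ld r3 <- r3: IF@9 ID@12 stall=0 (-) EX@13 MEM@14 WB@15
I6 ld r2 <- r1: IF@12 ID@13 stall=0 (-) EX@14 MEM@15 WB@16

Answer: 5 8 9 11 14 15 16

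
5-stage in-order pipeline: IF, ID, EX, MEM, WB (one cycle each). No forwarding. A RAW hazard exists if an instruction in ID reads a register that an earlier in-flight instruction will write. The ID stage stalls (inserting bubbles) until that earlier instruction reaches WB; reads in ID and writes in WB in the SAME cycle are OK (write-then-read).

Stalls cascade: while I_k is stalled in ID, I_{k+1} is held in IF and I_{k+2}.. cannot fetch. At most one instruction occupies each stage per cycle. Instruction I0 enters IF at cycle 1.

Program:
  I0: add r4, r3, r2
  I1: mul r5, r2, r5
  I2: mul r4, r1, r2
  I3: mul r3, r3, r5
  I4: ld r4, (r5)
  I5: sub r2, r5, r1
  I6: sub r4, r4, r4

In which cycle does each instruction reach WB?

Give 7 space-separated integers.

Answer: 5 6 7 9 10 11 13

Derivation:
I0 add r4 <- r3,r2: IF@1 ID@2 stall=0 (-) EX@3 MEM@4 WB@5
I1 mul r5 <- r2,r5: IF@2 ID@3 stall=0 (-) EX@4 MEM@5 WB@6
I2 mul r4 <- r1,r2: IF@3 ID@4 stall=0 (-) EX@5 MEM@6 WB@7
I3 mul r3 <- r3,r5: IF@4 ID@5 stall=1 (RAW on I1.r5 (WB@6)) EX@7 MEM@8 WB@9
I4 ld r4 <- r5: IF@5 ID@7 stall=0 (-) EX@8 MEM@9 WB@10
I5 sub r2 <- r5,r1: IF@7 ID@8 stall=0 (-) EX@9 MEM@10 WB@11
I6 sub r4 <- r4,r4: IF@8 ID@9 stall=1 (RAW on I4.r4 (WB@10)) EX@11 MEM@12 WB@13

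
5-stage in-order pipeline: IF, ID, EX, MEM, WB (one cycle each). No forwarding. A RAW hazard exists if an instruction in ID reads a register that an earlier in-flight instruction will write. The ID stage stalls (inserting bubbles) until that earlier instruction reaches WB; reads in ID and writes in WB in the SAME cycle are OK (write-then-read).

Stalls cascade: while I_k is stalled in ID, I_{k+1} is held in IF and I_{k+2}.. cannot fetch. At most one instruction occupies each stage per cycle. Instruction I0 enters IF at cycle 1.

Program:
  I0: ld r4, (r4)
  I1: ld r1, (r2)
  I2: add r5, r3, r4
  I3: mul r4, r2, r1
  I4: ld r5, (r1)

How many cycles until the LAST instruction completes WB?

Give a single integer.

I0 ld r4 <- r4: IF@1 ID@2 stall=0 (-) EX@3 MEM@4 WB@5
I1 ld r1 <- r2: IF@2 ID@3 stall=0 (-) EX@4 MEM@5 WB@6
I2 add r5 <- r3,r4: IF@3 ID@4 stall=1 (RAW on I0.r4 (WB@5)) EX@6 MEM@7 WB@8
I3 mul r4 <- r2,r1: IF@4 ID@6 stall=0 (-) EX@7 MEM@8 WB@9
I4 ld r5 <- r1: IF@6 ID@7 stall=0 (-) EX@8 MEM@9 WB@10

Answer: 10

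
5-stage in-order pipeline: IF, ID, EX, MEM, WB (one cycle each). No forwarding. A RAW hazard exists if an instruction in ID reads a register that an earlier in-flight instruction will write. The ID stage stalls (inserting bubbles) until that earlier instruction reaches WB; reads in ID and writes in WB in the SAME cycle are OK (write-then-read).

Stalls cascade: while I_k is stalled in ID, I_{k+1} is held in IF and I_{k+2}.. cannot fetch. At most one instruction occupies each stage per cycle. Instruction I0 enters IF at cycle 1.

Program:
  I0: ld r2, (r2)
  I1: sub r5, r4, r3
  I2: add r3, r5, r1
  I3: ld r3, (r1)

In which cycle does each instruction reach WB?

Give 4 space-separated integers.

Answer: 5 6 9 10

Derivation:
I0 ld r2 <- r2: IF@1 ID@2 stall=0 (-) EX@3 MEM@4 WB@5
I1 sub r5 <- r4,r3: IF@2 ID@3 stall=0 (-) EX@4 MEM@5 WB@6
I2 add r3 <- r5,r1: IF@3 ID@4 stall=2 (RAW on I1.r5 (WB@6)) EX@7 MEM@8 WB@9
I3 ld r3 <- r1: IF@4 ID@7 stall=0 (-) EX@8 MEM@9 WB@10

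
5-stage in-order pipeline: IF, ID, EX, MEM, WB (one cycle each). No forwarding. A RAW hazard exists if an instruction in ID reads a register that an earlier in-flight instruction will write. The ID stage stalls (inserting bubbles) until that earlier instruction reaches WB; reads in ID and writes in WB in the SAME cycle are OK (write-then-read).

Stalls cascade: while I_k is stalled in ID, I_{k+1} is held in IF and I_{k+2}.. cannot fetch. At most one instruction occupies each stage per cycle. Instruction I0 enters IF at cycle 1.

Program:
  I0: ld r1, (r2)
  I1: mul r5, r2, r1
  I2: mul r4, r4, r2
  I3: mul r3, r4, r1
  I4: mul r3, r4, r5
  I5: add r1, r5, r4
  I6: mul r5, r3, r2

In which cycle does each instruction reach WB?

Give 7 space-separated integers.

Answer: 5 8 9 12 13 14 16

Derivation:
I0 ld r1 <- r2: IF@1 ID@2 stall=0 (-) EX@3 MEM@4 WB@5
I1 mul r5 <- r2,r1: IF@2 ID@3 stall=2 (RAW on I0.r1 (WB@5)) EX@6 MEM@7 WB@8
I2 mul r4 <- r4,r2: IF@3 ID@6 stall=0 (-) EX@7 MEM@8 WB@9
I3 mul r3 <- r4,r1: IF@6 ID@7 stall=2 (RAW on I2.r4 (WB@9)) EX@10 MEM@11 WB@12
I4 mul r3 <- r4,r5: IF@7 ID@10 stall=0 (-) EX@11 MEM@12 WB@13
I5 add r1 <- r5,r4: IF@10 ID@11 stall=0 (-) EX@12 MEM@13 WB@14
I6 mul r5 <- r3,r2: IF@11 ID@12 stall=1 (RAW on I4.r3 (WB@13)) EX@14 MEM@15 WB@16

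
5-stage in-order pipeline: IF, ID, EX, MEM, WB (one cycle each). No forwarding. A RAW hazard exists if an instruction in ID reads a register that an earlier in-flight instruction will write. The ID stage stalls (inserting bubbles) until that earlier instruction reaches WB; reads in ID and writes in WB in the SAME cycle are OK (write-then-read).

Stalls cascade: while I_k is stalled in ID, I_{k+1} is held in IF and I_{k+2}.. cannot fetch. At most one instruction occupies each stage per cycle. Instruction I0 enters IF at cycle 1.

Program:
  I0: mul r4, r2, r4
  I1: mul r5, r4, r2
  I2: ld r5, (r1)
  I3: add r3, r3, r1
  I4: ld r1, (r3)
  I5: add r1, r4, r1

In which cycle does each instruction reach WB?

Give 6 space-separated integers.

Answer: 5 8 9 10 13 16

Derivation:
I0 mul r4 <- r2,r4: IF@1 ID@2 stall=0 (-) EX@3 MEM@4 WB@5
I1 mul r5 <- r4,r2: IF@2 ID@3 stall=2 (RAW on I0.r4 (WB@5)) EX@6 MEM@7 WB@8
I2 ld r5 <- r1: IF@3 ID@6 stall=0 (-) EX@7 MEM@8 WB@9
I3 add r3 <- r3,r1: IF@6 ID@7 stall=0 (-) EX@8 MEM@9 WB@10
I4 ld r1 <- r3: IF@7 ID@8 stall=2 (RAW on I3.r3 (WB@10)) EX@11 MEM@12 WB@13
I5 add r1 <- r4,r1: IF@8 ID@11 stall=2 (RAW on I4.r1 (WB@13)) EX@14 MEM@15 WB@16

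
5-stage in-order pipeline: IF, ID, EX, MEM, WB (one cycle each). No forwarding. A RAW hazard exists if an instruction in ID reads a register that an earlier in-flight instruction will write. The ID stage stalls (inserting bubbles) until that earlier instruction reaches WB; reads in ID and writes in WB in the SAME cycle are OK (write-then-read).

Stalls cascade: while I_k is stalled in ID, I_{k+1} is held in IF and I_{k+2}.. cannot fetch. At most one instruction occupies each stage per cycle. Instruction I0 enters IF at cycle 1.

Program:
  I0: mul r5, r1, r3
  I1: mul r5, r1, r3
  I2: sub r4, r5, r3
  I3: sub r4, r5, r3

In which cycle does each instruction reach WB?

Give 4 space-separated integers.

Answer: 5 6 9 10

Derivation:
I0 mul r5 <- r1,r3: IF@1 ID@2 stall=0 (-) EX@3 MEM@4 WB@5
I1 mul r5 <- r1,r3: IF@2 ID@3 stall=0 (-) EX@4 MEM@5 WB@6
I2 sub r4 <- r5,r3: IF@3 ID@4 stall=2 (RAW on I1.r5 (WB@6)) EX@7 MEM@8 WB@9
I3 sub r4 <- r5,r3: IF@4 ID@7 stall=0 (-) EX@8 MEM@9 WB@10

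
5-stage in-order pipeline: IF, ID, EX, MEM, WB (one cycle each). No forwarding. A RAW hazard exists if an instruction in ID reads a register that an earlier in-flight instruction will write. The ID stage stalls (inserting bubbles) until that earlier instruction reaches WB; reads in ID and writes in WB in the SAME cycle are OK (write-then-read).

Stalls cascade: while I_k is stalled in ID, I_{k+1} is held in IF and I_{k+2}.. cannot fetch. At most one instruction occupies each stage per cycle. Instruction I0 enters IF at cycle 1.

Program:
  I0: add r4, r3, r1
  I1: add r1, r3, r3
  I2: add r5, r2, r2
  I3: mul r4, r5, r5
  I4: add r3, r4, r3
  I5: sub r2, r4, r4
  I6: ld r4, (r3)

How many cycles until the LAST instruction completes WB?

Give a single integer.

Answer: 16

Derivation:
I0 add r4 <- r3,r1: IF@1 ID@2 stall=0 (-) EX@3 MEM@4 WB@5
I1 add r1 <- r3,r3: IF@2 ID@3 stall=0 (-) EX@4 MEM@5 WB@6
I2 add r5 <- r2,r2: IF@3 ID@4 stall=0 (-) EX@5 MEM@6 WB@7
I3 mul r4 <- r5,r5: IF@4 ID@5 stall=2 (RAW on I2.r5 (WB@7)) EX@8 MEM@9 WB@10
I4 add r3 <- r4,r3: IF@5 ID@8 stall=2 (RAW on I3.r4 (WB@10)) EX@11 MEM@12 WB@13
I5 sub r2 <- r4,r4: IF@8 ID@11 stall=0 (-) EX@12 MEM@13 WB@14
I6 ld r4 <- r3: IF@11 ID@12 stall=1 (RAW on I4.r3 (WB@13)) EX@14 MEM@15 WB@16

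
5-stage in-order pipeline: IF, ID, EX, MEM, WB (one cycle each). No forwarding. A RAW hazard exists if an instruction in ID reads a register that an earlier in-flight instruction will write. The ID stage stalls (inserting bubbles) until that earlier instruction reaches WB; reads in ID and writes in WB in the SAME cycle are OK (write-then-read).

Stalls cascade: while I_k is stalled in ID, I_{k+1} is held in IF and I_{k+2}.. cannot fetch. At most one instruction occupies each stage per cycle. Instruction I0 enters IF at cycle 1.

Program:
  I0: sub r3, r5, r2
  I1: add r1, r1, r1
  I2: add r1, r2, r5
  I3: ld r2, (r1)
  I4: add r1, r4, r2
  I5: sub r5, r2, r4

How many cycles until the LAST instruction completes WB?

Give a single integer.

Answer: 14

Derivation:
I0 sub r3 <- r5,r2: IF@1 ID@2 stall=0 (-) EX@3 MEM@4 WB@5
I1 add r1 <- r1,r1: IF@2 ID@3 stall=0 (-) EX@4 MEM@5 WB@6
I2 add r1 <- r2,r5: IF@3 ID@4 stall=0 (-) EX@5 MEM@6 WB@7
I3 ld r2 <- r1: IF@4 ID@5 stall=2 (RAW on I2.r1 (WB@7)) EX@8 MEM@9 WB@10
I4 add r1 <- r4,r2: IF@5 ID@8 stall=2 (RAW on I3.r2 (WB@10)) EX@11 MEM@12 WB@13
I5 sub r5 <- r2,r4: IF@8 ID@11 stall=0 (-) EX@12 MEM@13 WB@14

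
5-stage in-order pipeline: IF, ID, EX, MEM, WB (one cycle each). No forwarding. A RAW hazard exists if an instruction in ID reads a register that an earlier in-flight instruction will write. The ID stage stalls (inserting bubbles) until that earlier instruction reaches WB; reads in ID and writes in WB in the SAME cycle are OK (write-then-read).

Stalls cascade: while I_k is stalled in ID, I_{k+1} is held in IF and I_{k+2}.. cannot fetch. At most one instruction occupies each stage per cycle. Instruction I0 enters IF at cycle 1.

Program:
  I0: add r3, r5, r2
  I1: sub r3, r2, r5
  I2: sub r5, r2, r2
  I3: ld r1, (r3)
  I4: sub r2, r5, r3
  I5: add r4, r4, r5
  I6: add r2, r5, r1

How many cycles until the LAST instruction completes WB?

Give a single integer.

I0 add r3 <- r5,r2: IF@1 ID@2 stall=0 (-) EX@3 MEM@4 WB@5
I1 sub r3 <- r2,r5: IF@2 ID@3 stall=0 (-) EX@4 MEM@5 WB@6
I2 sub r5 <- r2,r2: IF@3 ID@4 stall=0 (-) EX@5 MEM@6 WB@7
I3 ld r1 <- r3: IF@4 ID@5 stall=1 (RAW on I1.r3 (WB@6)) EX@7 MEM@8 WB@9
I4 sub r2 <- r5,r3: IF@5 ID@7 stall=0 (-) EX@8 MEM@9 WB@10
I5 add r4 <- r4,r5: IF@7 ID@8 stall=0 (-) EX@9 MEM@10 WB@11
I6 add r2 <- r5,r1: IF@8 ID@9 stall=0 (-) EX@10 MEM@11 WB@12

Answer: 12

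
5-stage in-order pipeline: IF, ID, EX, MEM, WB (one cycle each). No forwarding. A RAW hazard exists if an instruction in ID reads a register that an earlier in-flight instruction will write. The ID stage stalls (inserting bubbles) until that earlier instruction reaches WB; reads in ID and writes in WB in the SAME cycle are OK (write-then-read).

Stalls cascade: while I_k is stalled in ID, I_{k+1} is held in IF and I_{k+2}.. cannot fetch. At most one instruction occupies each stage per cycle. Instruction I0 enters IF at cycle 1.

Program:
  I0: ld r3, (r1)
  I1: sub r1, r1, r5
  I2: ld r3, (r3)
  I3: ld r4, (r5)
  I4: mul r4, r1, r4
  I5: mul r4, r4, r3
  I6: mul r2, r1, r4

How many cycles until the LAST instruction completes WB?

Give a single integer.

I0 ld r3 <- r1: IF@1 ID@2 stall=0 (-) EX@3 MEM@4 WB@5
I1 sub r1 <- r1,r5: IF@2 ID@3 stall=0 (-) EX@4 MEM@5 WB@6
I2 ld r3 <- r3: IF@3 ID@4 stall=1 (RAW on I0.r3 (WB@5)) EX@6 MEM@7 WB@8
I3 ld r4 <- r5: IF@4 ID@6 stall=0 (-) EX@7 MEM@8 WB@9
I4 mul r4 <- r1,r4: IF@6 ID@7 stall=2 (RAW on I3.r4 (WB@9)) EX@10 MEM@11 WB@12
I5 mul r4 <- r4,r3: IF@7 ID@10 stall=2 (RAW on I4.r4 (WB@12)) EX@13 MEM@14 WB@15
I6 mul r2 <- r1,r4: IF@10 ID@13 stall=2 (RAW on I5.r4 (WB@15)) EX@16 MEM@17 WB@18

Answer: 18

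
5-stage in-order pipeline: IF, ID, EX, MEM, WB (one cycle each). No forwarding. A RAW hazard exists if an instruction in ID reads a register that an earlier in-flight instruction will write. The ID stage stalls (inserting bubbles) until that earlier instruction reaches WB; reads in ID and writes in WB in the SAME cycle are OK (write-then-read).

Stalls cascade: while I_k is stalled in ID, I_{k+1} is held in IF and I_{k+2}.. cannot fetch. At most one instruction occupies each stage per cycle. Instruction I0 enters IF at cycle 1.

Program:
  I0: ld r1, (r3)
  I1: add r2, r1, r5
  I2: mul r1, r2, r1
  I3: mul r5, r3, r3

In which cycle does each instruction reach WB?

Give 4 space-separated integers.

I0 ld r1 <- r3: IF@1 ID@2 stall=0 (-) EX@3 MEM@4 WB@5
I1 add r2 <- r1,r5: IF@2 ID@3 stall=2 (RAW on I0.r1 (WB@5)) EX@6 MEM@7 WB@8
I2 mul r1 <- r2,r1: IF@3 ID@6 stall=2 (RAW on I1.r2 (WB@8)) EX@9 MEM@10 WB@11
I3 mul r5 <- r3,r3: IF@6 ID@9 stall=0 (-) EX@10 MEM@11 WB@12

Answer: 5 8 11 12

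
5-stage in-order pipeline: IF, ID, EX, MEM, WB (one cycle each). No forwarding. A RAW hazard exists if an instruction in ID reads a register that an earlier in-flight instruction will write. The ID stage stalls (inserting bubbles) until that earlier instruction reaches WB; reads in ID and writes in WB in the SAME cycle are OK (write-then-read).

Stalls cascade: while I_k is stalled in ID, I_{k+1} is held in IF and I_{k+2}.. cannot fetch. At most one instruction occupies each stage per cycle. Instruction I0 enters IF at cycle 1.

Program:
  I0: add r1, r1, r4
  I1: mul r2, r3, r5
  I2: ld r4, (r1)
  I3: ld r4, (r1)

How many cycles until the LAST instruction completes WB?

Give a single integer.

Answer: 9

Derivation:
I0 add r1 <- r1,r4: IF@1 ID@2 stall=0 (-) EX@3 MEM@4 WB@5
I1 mul r2 <- r3,r5: IF@2 ID@3 stall=0 (-) EX@4 MEM@5 WB@6
I2 ld r4 <- r1: IF@3 ID@4 stall=1 (RAW on I0.r1 (WB@5)) EX@6 MEM@7 WB@8
I3 ld r4 <- r1: IF@4 ID@6 stall=0 (-) EX@7 MEM@8 WB@9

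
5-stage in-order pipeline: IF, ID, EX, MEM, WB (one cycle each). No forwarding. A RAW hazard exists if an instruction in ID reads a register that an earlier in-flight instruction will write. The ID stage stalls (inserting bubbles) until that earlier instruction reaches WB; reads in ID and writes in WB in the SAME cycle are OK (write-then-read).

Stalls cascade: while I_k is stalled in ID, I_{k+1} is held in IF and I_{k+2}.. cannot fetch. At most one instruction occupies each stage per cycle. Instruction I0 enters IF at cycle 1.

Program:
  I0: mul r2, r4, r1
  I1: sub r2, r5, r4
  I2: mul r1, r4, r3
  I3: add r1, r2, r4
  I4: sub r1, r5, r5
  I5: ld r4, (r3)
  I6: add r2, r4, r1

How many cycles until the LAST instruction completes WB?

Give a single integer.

I0 mul r2 <- r4,r1: IF@1 ID@2 stall=0 (-) EX@3 MEM@4 WB@5
I1 sub r2 <- r5,r4: IF@2 ID@3 stall=0 (-) EX@4 MEM@5 WB@6
I2 mul r1 <- r4,r3: IF@3 ID@4 stall=0 (-) EX@5 MEM@6 WB@7
I3 add r1 <- r2,r4: IF@4 ID@5 stall=1 (RAW on I1.r2 (WB@6)) EX@7 MEM@8 WB@9
I4 sub r1 <- r5,r5: IF@5 ID@7 stall=0 (-) EX@8 MEM@9 WB@10
I5 ld r4 <- r3: IF@7 ID@8 stall=0 (-) EX@9 MEM@10 WB@11
I6 add r2 <- r4,r1: IF@8 ID@9 stall=2 (RAW on I5.r4 (WB@11)) EX@12 MEM@13 WB@14

Answer: 14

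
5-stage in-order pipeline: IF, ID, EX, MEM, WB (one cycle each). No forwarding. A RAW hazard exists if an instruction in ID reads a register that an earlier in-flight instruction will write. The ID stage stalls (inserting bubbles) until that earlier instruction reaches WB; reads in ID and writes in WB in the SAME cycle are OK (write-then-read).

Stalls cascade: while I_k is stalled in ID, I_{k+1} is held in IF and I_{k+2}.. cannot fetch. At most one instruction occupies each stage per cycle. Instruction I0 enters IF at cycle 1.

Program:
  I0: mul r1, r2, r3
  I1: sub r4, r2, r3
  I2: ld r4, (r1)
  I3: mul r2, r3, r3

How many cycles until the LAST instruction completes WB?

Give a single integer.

Answer: 9

Derivation:
I0 mul r1 <- r2,r3: IF@1 ID@2 stall=0 (-) EX@3 MEM@4 WB@5
I1 sub r4 <- r2,r3: IF@2 ID@3 stall=0 (-) EX@4 MEM@5 WB@6
I2 ld r4 <- r1: IF@3 ID@4 stall=1 (RAW on I0.r1 (WB@5)) EX@6 MEM@7 WB@8
I3 mul r2 <- r3,r3: IF@4 ID@6 stall=0 (-) EX@7 MEM@8 WB@9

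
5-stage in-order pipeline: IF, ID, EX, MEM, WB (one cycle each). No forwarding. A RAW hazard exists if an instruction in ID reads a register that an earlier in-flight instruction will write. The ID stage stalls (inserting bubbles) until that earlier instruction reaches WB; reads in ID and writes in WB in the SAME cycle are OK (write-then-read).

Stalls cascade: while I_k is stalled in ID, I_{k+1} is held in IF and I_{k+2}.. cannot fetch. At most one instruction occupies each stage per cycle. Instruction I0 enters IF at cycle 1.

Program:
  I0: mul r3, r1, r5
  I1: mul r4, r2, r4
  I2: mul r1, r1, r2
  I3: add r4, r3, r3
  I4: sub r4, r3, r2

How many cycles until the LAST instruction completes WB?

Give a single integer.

Answer: 9

Derivation:
I0 mul r3 <- r1,r5: IF@1 ID@2 stall=0 (-) EX@3 MEM@4 WB@5
I1 mul r4 <- r2,r4: IF@2 ID@3 stall=0 (-) EX@4 MEM@5 WB@6
I2 mul r1 <- r1,r2: IF@3 ID@4 stall=0 (-) EX@5 MEM@6 WB@7
I3 add r4 <- r3,r3: IF@4 ID@5 stall=0 (-) EX@6 MEM@7 WB@8
I4 sub r4 <- r3,r2: IF@5 ID@6 stall=0 (-) EX@7 MEM@8 WB@9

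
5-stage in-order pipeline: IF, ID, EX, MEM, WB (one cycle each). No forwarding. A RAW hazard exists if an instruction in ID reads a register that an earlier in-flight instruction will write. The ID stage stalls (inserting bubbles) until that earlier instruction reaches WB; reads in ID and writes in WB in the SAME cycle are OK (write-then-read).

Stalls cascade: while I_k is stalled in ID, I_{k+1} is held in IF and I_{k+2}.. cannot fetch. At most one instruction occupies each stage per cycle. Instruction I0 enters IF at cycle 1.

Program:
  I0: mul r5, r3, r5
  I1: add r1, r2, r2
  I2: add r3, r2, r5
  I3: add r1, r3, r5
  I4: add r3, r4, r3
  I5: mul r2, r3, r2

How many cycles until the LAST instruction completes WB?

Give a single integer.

Answer: 15

Derivation:
I0 mul r5 <- r3,r5: IF@1 ID@2 stall=0 (-) EX@3 MEM@4 WB@5
I1 add r1 <- r2,r2: IF@2 ID@3 stall=0 (-) EX@4 MEM@5 WB@6
I2 add r3 <- r2,r5: IF@3 ID@4 stall=1 (RAW on I0.r5 (WB@5)) EX@6 MEM@7 WB@8
I3 add r1 <- r3,r5: IF@4 ID@6 stall=2 (RAW on I2.r3 (WB@8)) EX@9 MEM@10 WB@11
I4 add r3 <- r4,r3: IF@6 ID@9 stall=0 (-) EX@10 MEM@11 WB@12
I5 mul r2 <- r3,r2: IF@9 ID@10 stall=2 (RAW on I4.r3 (WB@12)) EX@13 MEM@14 WB@15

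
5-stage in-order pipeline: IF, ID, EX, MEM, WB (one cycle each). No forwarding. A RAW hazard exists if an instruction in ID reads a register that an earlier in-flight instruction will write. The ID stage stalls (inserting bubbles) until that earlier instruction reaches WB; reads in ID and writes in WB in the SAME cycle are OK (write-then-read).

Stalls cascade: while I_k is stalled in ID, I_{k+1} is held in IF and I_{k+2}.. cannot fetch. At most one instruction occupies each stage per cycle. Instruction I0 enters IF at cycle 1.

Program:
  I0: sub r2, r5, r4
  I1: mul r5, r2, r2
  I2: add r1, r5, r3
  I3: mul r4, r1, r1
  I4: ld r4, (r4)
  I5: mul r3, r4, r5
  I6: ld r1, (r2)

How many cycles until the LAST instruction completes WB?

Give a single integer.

Answer: 21

Derivation:
I0 sub r2 <- r5,r4: IF@1 ID@2 stall=0 (-) EX@3 MEM@4 WB@5
I1 mul r5 <- r2,r2: IF@2 ID@3 stall=2 (RAW on I0.r2 (WB@5)) EX@6 MEM@7 WB@8
I2 add r1 <- r5,r3: IF@3 ID@6 stall=2 (RAW on I1.r5 (WB@8)) EX@9 MEM@10 WB@11
I3 mul r4 <- r1,r1: IF@6 ID@9 stall=2 (RAW on I2.r1 (WB@11)) EX@12 MEM@13 WB@14
I4 ld r4 <- r4: IF@9 ID@12 stall=2 (RAW on I3.r4 (WB@14)) EX@15 MEM@16 WB@17
I5 mul r3 <- r4,r5: IF@12 ID@15 stall=2 (RAW on I4.r4 (WB@17)) EX@18 MEM@19 WB@20
I6 ld r1 <- r2: IF@15 ID@18 stall=0 (-) EX@19 MEM@20 WB@21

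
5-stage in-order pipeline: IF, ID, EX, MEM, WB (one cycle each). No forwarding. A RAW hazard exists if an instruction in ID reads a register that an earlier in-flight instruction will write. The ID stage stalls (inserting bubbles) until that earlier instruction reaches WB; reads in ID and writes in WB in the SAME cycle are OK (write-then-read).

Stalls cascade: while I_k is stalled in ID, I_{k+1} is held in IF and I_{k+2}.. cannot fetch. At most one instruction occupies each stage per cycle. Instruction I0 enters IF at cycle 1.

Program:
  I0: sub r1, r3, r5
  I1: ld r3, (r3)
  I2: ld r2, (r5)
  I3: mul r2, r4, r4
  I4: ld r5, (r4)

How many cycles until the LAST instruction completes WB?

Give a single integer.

I0 sub r1 <- r3,r5: IF@1 ID@2 stall=0 (-) EX@3 MEM@4 WB@5
I1 ld r3 <- r3: IF@2 ID@3 stall=0 (-) EX@4 MEM@5 WB@6
I2 ld r2 <- r5: IF@3 ID@4 stall=0 (-) EX@5 MEM@6 WB@7
I3 mul r2 <- r4,r4: IF@4 ID@5 stall=0 (-) EX@6 MEM@7 WB@8
I4 ld r5 <- r4: IF@5 ID@6 stall=0 (-) EX@7 MEM@8 WB@9

Answer: 9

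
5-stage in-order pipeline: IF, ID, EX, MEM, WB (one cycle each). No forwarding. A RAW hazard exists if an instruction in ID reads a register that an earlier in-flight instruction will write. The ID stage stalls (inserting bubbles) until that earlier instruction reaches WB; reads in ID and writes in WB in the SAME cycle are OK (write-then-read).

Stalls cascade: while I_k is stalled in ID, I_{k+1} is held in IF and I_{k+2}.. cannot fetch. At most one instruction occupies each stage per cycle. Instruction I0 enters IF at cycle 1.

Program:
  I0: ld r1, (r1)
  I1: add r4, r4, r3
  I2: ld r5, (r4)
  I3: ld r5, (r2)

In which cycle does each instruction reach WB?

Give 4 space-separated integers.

Answer: 5 6 9 10

Derivation:
I0 ld r1 <- r1: IF@1 ID@2 stall=0 (-) EX@3 MEM@4 WB@5
I1 add r4 <- r4,r3: IF@2 ID@3 stall=0 (-) EX@4 MEM@5 WB@6
I2 ld r5 <- r4: IF@3 ID@4 stall=2 (RAW on I1.r4 (WB@6)) EX@7 MEM@8 WB@9
I3 ld r5 <- r2: IF@4 ID@7 stall=0 (-) EX@8 MEM@9 WB@10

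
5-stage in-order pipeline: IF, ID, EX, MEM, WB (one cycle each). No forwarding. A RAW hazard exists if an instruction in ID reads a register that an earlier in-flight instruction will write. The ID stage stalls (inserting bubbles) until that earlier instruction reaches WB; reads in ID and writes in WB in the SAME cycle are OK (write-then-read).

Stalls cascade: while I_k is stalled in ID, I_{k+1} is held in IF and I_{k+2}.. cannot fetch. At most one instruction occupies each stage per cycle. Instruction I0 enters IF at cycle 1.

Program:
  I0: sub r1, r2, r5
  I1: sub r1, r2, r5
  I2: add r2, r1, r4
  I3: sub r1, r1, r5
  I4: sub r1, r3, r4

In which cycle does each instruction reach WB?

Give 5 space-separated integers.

I0 sub r1 <- r2,r5: IF@1 ID@2 stall=0 (-) EX@3 MEM@4 WB@5
I1 sub r1 <- r2,r5: IF@2 ID@3 stall=0 (-) EX@4 MEM@5 WB@6
I2 add r2 <- r1,r4: IF@3 ID@4 stall=2 (RAW on I1.r1 (WB@6)) EX@7 MEM@8 WB@9
I3 sub r1 <- r1,r5: IF@4 ID@7 stall=0 (-) EX@8 MEM@9 WB@10
I4 sub r1 <- r3,r4: IF@7 ID@8 stall=0 (-) EX@9 MEM@10 WB@11

Answer: 5 6 9 10 11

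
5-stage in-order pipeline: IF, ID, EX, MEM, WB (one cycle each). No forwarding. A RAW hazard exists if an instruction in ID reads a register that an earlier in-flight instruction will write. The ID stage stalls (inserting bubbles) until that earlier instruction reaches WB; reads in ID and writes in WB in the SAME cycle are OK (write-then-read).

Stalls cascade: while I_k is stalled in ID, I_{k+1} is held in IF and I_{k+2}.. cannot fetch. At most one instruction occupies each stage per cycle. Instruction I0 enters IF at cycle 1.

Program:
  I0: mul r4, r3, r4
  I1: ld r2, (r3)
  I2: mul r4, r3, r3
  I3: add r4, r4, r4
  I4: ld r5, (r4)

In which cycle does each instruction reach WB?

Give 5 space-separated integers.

I0 mul r4 <- r3,r4: IF@1 ID@2 stall=0 (-) EX@3 MEM@4 WB@5
I1 ld r2 <- r3: IF@2 ID@3 stall=0 (-) EX@4 MEM@5 WB@6
I2 mul r4 <- r3,r3: IF@3 ID@4 stall=0 (-) EX@5 MEM@6 WB@7
I3 add r4 <- r4,r4: IF@4 ID@5 stall=2 (RAW on I2.r4 (WB@7)) EX@8 MEM@9 WB@10
I4 ld r5 <- r4: IF@5 ID@8 stall=2 (RAW on I3.r4 (WB@10)) EX@11 MEM@12 WB@13

Answer: 5 6 7 10 13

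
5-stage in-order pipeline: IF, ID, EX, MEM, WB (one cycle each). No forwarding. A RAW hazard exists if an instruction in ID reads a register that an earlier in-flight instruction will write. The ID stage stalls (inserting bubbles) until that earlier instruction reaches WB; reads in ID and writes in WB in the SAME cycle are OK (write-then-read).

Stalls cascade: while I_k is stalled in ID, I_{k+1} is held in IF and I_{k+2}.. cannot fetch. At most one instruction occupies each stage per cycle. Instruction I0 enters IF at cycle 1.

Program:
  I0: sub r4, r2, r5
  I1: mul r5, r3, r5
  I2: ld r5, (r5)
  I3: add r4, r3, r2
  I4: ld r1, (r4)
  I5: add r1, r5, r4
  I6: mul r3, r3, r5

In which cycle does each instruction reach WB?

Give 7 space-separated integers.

I0 sub r4 <- r2,r5: IF@1 ID@2 stall=0 (-) EX@3 MEM@4 WB@5
I1 mul r5 <- r3,r5: IF@2 ID@3 stall=0 (-) EX@4 MEM@5 WB@6
I2 ld r5 <- r5: IF@3 ID@4 stall=2 (RAW on I1.r5 (WB@6)) EX@7 MEM@8 WB@9
I3 add r4 <- r3,r2: IF@4 ID@7 stall=0 (-) EX@8 MEM@9 WB@10
I4 ld r1 <- r4: IF@7 ID@8 stall=2 (RAW on I3.r4 (WB@10)) EX@11 MEM@12 WB@13
I5 add r1 <- r5,r4: IF@8 ID@11 stall=0 (-) EX@12 MEM@13 WB@14
I6 mul r3 <- r3,r5: IF@11 ID@12 stall=0 (-) EX@13 MEM@14 WB@15

Answer: 5 6 9 10 13 14 15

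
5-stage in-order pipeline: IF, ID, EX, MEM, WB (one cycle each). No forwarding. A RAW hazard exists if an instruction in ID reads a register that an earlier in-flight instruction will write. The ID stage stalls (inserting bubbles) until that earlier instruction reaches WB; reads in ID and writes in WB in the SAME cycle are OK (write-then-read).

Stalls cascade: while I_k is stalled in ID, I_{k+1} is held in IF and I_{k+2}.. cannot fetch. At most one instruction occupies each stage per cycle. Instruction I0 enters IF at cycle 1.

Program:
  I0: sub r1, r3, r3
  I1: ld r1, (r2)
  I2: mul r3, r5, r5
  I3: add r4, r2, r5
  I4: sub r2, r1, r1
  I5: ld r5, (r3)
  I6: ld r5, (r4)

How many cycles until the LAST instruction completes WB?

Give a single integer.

I0 sub r1 <- r3,r3: IF@1 ID@2 stall=0 (-) EX@3 MEM@4 WB@5
I1 ld r1 <- r2: IF@2 ID@3 stall=0 (-) EX@4 MEM@5 WB@6
I2 mul r3 <- r5,r5: IF@3 ID@4 stall=0 (-) EX@5 MEM@6 WB@7
I3 add r4 <- r2,r5: IF@4 ID@5 stall=0 (-) EX@6 MEM@7 WB@8
I4 sub r2 <- r1,r1: IF@5 ID@6 stall=0 (-) EX@7 MEM@8 WB@9
I5 ld r5 <- r3: IF@6 ID@7 stall=0 (-) EX@8 MEM@9 WB@10
I6 ld r5 <- r4: IF@7 ID@8 stall=0 (-) EX@9 MEM@10 WB@11

Answer: 11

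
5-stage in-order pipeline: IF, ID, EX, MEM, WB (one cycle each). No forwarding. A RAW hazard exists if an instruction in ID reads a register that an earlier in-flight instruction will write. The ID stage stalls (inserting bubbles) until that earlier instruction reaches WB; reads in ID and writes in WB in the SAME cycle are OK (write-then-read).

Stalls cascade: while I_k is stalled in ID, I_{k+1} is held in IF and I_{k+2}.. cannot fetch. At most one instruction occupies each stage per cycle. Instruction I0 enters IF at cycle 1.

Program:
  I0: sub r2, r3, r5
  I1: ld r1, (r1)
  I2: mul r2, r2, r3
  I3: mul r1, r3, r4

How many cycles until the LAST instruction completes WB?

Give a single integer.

Answer: 9

Derivation:
I0 sub r2 <- r3,r5: IF@1 ID@2 stall=0 (-) EX@3 MEM@4 WB@5
I1 ld r1 <- r1: IF@2 ID@3 stall=0 (-) EX@4 MEM@5 WB@6
I2 mul r2 <- r2,r3: IF@3 ID@4 stall=1 (RAW on I0.r2 (WB@5)) EX@6 MEM@7 WB@8
I3 mul r1 <- r3,r4: IF@4 ID@6 stall=0 (-) EX@7 MEM@8 WB@9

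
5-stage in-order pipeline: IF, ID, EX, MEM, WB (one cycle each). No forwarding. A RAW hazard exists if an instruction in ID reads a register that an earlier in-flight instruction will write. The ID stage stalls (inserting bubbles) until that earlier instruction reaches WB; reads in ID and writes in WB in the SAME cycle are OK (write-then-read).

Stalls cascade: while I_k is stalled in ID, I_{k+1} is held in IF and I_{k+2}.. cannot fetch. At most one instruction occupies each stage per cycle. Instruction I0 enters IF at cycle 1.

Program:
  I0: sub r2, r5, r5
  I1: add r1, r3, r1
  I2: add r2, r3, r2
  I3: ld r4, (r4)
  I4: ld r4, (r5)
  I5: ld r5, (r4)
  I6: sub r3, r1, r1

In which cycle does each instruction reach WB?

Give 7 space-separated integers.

Answer: 5 6 8 9 10 13 14

Derivation:
I0 sub r2 <- r5,r5: IF@1 ID@2 stall=0 (-) EX@3 MEM@4 WB@5
I1 add r1 <- r3,r1: IF@2 ID@3 stall=0 (-) EX@4 MEM@5 WB@6
I2 add r2 <- r3,r2: IF@3 ID@4 stall=1 (RAW on I0.r2 (WB@5)) EX@6 MEM@7 WB@8
I3 ld r4 <- r4: IF@4 ID@6 stall=0 (-) EX@7 MEM@8 WB@9
I4 ld r4 <- r5: IF@6 ID@7 stall=0 (-) EX@8 MEM@9 WB@10
I5 ld r5 <- r4: IF@7 ID@8 stall=2 (RAW on I4.r4 (WB@10)) EX@11 MEM@12 WB@13
I6 sub r3 <- r1,r1: IF@8 ID@11 stall=0 (-) EX@12 MEM@13 WB@14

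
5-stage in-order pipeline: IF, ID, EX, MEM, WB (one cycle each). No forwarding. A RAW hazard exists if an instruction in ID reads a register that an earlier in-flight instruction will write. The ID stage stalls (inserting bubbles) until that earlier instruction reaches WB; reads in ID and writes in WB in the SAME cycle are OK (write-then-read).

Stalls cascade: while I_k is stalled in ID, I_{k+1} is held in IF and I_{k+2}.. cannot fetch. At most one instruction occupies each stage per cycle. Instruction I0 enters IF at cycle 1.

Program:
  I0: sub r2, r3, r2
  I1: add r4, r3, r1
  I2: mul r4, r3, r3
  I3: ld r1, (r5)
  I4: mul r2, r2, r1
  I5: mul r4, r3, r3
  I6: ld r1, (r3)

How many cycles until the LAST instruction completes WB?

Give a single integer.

I0 sub r2 <- r3,r2: IF@1 ID@2 stall=0 (-) EX@3 MEM@4 WB@5
I1 add r4 <- r3,r1: IF@2 ID@3 stall=0 (-) EX@4 MEM@5 WB@6
I2 mul r4 <- r3,r3: IF@3 ID@4 stall=0 (-) EX@5 MEM@6 WB@7
I3 ld r1 <- r5: IF@4 ID@5 stall=0 (-) EX@6 MEM@7 WB@8
I4 mul r2 <- r2,r1: IF@5 ID@6 stall=2 (RAW on I3.r1 (WB@8)) EX@9 MEM@10 WB@11
I5 mul r4 <- r3,r3: IF@6 ID@9 stall=0 (-) EX@10 MEM@11 WB@12
I6 ld r1 <- r3: IF@9 ID@10 stall=0 (-) EX@11 MEM@12 WB@13

Answer: 13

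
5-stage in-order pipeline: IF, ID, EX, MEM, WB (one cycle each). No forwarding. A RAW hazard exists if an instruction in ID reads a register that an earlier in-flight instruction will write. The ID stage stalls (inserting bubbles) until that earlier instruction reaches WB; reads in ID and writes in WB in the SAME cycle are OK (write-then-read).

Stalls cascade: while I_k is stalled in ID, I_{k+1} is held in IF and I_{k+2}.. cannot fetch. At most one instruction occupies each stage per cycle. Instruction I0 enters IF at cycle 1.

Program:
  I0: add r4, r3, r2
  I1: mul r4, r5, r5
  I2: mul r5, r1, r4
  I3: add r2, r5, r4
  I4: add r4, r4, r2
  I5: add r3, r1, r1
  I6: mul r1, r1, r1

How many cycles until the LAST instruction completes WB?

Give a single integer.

Answer: 17

Derivation:
I0 add r4 <- r3,r2: IF@1 ID@2 stall=0 (-) EX@3 MEM@4 WB@5
I1 mul r4 <- r5,r5: IF@2 ID@3 stall=0 (-) EX@4 MEM@5 WB@6
I2 mul r5 <- r1,r4: IF@3 ID@4 stall=2 (RAW on I1.r4 (WB@6)) EX@7 MEM@8 WB@9
I3 add r2 <- r5,r4: IF@4 ID@7 stall=2 (RAW on I2.r5 (WB@9)) EX@10 MEM@11 WB@12
I4 add r4 <- r4,r2: IF@7 ID@10 stall=2 (RAW on I3.r2 (WB@12)) EX@13 MEM@14 WB@15
I5 add r3 <- r1,r1: IF@10 ID@13 stall=0 (-) EX@14 MEM@15 WB@16
I6 mul r1 <- r1,r1: IF@13 ID@14 stall=0 (-) EX@15 MEM@16 WB@17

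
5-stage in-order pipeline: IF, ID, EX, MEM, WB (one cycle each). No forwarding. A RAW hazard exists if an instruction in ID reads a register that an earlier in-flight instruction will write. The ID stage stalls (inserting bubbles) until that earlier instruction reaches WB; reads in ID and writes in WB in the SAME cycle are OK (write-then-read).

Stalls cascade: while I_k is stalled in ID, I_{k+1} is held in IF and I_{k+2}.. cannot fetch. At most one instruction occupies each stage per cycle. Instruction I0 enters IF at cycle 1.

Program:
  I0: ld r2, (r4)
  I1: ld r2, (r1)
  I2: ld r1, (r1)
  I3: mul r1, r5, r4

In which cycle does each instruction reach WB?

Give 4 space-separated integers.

Answer: 5 6 7 8

Derivation:
I0 ld r2 <- r4: IF@1 ID@2 stall=0 (-) EX@3 MEM@4 WB@5
I1 ld r2 <- r1: IF@2 ID@3 stall=0 (-) EX@4 MEM@5 WB@6
I2 ld r1 <- r1: IF@3 ID@4 stall=0 (-) EX@5 MEM@6 WB@7
I3 mul r1 <- r5,r4: IF@4 ID@5 stall=0 (-) EX@6 MEM@7 WB@8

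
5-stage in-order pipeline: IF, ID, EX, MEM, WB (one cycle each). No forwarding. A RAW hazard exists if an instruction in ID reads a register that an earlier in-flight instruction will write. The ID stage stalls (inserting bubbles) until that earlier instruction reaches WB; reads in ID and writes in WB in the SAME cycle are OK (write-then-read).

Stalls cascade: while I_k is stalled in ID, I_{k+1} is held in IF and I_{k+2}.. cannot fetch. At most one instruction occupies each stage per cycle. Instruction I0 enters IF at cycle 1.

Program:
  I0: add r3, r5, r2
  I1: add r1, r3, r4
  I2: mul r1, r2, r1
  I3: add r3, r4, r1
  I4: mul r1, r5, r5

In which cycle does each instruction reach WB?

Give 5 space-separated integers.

Answer: 5 8 11 14 15

Derivation:
I0 add r3 <- r5,r2: IF@1 ID@2 stall=0 (-) EX@3 MEM@4 WB@5
I1 add r1 <- r3,r4: IF@2 ID@3 stall=2 (RAW on I0.r3 (WB@5)) EX@6 MEM@7 WB@8
I2 mul r1 <- r2,r1: IF@3 ID@6 stall=2 (RAW on I1.r1 (WB@8)) EX@9 MEM@10 WB@11
I3 add r3 <- r4,r1: IF@6 ID@9 stall=2 (RAW on I2.r1 (WB@11)) EX@12 MEM@13 WB@14
I4 mul r1 <- r5,r5: IF@9 ID@12 stall=0 (-) EX@13 MEM@14 WB@15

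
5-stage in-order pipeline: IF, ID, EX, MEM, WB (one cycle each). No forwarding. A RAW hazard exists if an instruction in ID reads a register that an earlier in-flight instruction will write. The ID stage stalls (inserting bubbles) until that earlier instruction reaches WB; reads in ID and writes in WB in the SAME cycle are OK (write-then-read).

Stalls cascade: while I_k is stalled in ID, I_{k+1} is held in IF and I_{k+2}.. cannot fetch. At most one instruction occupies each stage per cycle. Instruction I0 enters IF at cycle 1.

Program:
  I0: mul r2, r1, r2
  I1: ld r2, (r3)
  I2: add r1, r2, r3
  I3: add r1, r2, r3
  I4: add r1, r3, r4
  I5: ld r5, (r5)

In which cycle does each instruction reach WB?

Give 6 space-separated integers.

Answer: 5 6 9 10 11 12

Derivation:
I0 mul r2 <- r1,r2: IF@1 ID@2 stall=0 (-) EX@3 MEM@4 WB@5
I1 ld r2 <- r3: IF@2 ID@3 stall=0 (-) EX@4 MEM@5 WB@6
I2 add r1 <- r2,r3: IF@3 ID@4 stall=2 (RAW on I1.r2 (WB@6)) EX@7 MEM@8 WB@9
I3 add r1 <- r2,r3: IF@4 ID@7 stall=0 (-) EX@8 MEM@9 WB@10
I4 add r1 <- r3,r4: IF@7 ID@8 stall=0 (-) EX@9 MEM@10 WB@11
I5 ld r5 <- r5: IF@8 ID@9 stall=0 (-) EX@10 MEM@11 WB@12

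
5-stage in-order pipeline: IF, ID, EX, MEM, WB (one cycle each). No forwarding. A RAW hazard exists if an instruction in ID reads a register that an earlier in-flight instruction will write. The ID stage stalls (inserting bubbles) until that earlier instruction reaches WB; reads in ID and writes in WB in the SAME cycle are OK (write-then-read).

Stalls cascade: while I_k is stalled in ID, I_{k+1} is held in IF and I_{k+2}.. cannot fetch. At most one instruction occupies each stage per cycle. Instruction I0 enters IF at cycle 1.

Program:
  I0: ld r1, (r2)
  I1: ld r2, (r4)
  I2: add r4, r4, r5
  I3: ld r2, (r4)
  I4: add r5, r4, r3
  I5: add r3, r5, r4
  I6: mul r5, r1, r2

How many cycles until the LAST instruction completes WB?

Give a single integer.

Answer: 15

Derivation:
I0 ld r1 <- r2: IF@1 ID@2 stall=0 (-) EX@3 MEM@4 WB@5
I1 ld r2 <- r4: IF@2 ID@3 stall=0 (-) EX@4 MEM@5 WB@6
I2 add r4 <- r4,r5: IF@3 ID@4 stall=0 (-) EX@5 MEM@6 WB@7
I3 ld r2 <- r4: IF@4 ID@5 stall=2 (RAW on I2.r4 (WB@7)) EX@8 MEM@9 WB@10
I4 add r5 <- r4,r3: IF@5 ID@8 stall=0 (-) EX@9 MEM@10 WB@11
I5 add r3 <- r5,r4: IF@8 ID@9 stall=2 (RAW on I4.r5 (WB@11)) EX@12 MEM@13 WB@14
I6 mul r5 <- r1,r2: IF@9 ID@12 stall=0 (-) EX@13 MEM@14 WB@15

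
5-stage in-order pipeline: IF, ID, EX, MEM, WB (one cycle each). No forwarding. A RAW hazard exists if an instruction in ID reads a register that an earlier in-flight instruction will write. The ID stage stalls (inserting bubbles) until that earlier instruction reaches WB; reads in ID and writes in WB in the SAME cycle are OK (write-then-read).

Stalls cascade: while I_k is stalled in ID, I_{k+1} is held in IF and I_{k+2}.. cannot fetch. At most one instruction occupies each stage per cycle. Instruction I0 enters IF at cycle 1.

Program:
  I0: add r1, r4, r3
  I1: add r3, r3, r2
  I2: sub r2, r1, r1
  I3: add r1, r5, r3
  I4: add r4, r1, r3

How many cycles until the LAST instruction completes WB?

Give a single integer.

Answer: 12

Derivation:
I0 add r1 <- r4,r3: IF@1 ID@2 stall=0 (-) EX@3 MEM@4 WB@5
I1 add r3 <- r3,r2: IF@2 ID@3 stall=0 (-) EX@4 MEM@5 WB@6
I2 sub r2 <- r1,r1: IF@3 ID@4 stall=1 (RAW on I0.r1 (WB@5)) EX@6 MEM@7 WB@8
I3 add r1 <- r5,r3: IF@4 ID@6 stall=0 (-) EX@7 MEM@8 WB@9
I4 add r4 <- r1,r3: IF@6 ID@7 stall=2 (RAW on I3.r1 (WB@9)) EX@10 MEM@11 WB@12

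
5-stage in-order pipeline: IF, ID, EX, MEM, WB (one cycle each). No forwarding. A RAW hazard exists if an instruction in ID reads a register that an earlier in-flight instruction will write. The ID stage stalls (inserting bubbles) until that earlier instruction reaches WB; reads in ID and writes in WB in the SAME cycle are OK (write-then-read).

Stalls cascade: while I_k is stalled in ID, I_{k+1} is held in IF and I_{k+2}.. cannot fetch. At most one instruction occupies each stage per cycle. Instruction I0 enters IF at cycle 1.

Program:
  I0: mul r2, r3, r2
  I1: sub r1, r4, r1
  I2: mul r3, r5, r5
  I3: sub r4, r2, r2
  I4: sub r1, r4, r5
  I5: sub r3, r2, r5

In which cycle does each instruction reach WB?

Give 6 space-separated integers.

Answer: 5 6 7 8 11 12

Derivation:
I0 mul r2 <- r3,r2: IF@1 ID@2 stall=0 (-) EX@3 MEM@4 WB@5
I1 sub r1 <- r4,r1: IF@2 ID@3 stall=0 (-) EX@4 MEM@5 WB@6
I2 mul r3 <- r5,r5: IF@3 ID@4 stall=0 (-) EX@5 MEM@6 WB@7
I3 sub r4 <- r2,r2: IF@4 ID@5 stall=0 (-) EX@6 MEM@7 WB@8
I4 sub r1 <- r4,r5: IF@5 ID@6 stall=2 (RAW on I3.r4 (WB@8)) EX@9 MEM@10 WB@11
I5 sub r3 <- r2,r5: IF@6 ID@9 stall=0 (-) EX@10 MEM@11 WB@12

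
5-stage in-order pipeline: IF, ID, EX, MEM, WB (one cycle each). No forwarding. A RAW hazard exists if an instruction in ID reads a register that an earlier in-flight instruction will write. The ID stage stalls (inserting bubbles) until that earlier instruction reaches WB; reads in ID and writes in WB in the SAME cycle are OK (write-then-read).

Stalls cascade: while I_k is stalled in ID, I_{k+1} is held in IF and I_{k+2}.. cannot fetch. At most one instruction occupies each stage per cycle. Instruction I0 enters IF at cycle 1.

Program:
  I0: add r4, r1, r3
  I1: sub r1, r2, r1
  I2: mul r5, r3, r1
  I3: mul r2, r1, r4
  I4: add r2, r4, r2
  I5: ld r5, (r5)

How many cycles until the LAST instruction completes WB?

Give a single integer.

I0 add r4 <- r1,r3: IF@1 ID@2 stall=0 (-) EX@3 MEM@4 WB@5
I1 sub r1 <- r2,r1: IF@2 ID@3 stall=0 (-) EX@4 MEM@5 WB@6
I2 mul r5 <- r3,r1: IF@3 ID@4 stall=2 (RAW on I1.r1 (WB@6)) EX@7 MEM@8 WB@9
I3 mul r2 <- r1,r4: IF@4 ID@7 stall=0 (-) EX@8 MEM@9 WB@10
I4 add r2 <- r4,r2: IF@7 ID@8 stall=2 (RAW on I3.r2 (WB@10)) EX@11 MEM@12 WB@13
I5 ld r5 <- r5: IF@8 ID@11 stall=0 (-) EX@12 MEM@13 WB@14

Answer: 14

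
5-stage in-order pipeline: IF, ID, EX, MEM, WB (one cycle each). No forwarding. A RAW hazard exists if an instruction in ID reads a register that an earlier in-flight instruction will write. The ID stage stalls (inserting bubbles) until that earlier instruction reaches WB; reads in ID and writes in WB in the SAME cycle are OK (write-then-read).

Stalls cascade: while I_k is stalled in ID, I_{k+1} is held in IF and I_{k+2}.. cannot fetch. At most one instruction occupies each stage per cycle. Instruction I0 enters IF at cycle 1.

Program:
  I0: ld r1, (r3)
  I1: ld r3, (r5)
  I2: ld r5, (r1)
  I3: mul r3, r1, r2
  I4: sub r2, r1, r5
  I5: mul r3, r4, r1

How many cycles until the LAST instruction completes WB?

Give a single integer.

I0 ld r1 <- r3: IF@1 ID@2 stall=0 (-) EX@3 MEM@4 WB@5
I1 ld r3 <- r5: IF@2 ID@3 stall=0 (-) EX@4 MEM@5 WB@6
I2 ld r5 <- r1: IF@3 ID@4 stall=1 (RAW on I0.r1 (WB@5)) EX@6 MEM@7 WB@8
I3 mul r3 <- r1,r2: IF@4 ID@6 stall=0 (-) EX@7 MEM@8 WB@9
I4 sub r2 <- r1,r5: IF@6 ID@7 stall=1 (RAW on I2.r5 (WB@8)) EX@9 MEM@10 WB@11
I5 mul r3 <- r4,r1: IF@7 ID@9 stall=0 (-) EX@10 MEM@11 WB@12

Answer: 12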